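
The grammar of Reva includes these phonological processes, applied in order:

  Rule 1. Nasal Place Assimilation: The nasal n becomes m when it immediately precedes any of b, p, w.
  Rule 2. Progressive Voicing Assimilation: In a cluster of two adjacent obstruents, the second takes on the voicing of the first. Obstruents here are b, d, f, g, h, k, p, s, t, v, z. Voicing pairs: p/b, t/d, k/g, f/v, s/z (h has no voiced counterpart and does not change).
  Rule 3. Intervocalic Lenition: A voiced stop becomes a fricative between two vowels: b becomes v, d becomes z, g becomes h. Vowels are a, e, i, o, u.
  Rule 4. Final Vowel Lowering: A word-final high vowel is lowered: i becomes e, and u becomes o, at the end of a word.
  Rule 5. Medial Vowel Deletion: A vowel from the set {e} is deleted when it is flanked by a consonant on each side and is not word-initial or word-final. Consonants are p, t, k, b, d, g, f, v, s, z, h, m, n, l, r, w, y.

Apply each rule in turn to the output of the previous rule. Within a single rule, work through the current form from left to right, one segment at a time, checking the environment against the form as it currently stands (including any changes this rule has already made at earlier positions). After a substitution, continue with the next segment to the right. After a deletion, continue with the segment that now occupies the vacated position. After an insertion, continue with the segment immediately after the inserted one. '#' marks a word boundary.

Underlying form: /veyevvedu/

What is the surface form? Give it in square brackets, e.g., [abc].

Rule 1 Nasal Place Assimilation: no change — [veyevvedu]
Rule 2 Progressive Voicing Assimilation: no change — [veyevvedu]
Rule 3 Intervocalic Lenition: [veyevvedu] → [veyevvezu]
Rule 4 Final Vowel Lowering: [veyevvezu] → [veyevvezo]
Rule 5 Medial Vowel Deletion: [veyevvezo] → [vyvvzo]

[vyvvzo]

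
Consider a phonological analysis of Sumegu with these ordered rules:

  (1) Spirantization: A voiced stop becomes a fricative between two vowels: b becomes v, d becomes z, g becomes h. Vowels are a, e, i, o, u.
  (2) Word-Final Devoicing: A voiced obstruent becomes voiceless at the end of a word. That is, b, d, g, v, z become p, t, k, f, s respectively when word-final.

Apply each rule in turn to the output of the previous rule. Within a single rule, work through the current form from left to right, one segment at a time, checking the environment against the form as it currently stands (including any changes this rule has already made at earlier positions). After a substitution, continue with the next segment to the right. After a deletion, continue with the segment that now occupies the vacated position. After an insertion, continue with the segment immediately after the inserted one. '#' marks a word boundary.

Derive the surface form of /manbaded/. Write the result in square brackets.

[manbazet]

(1) Spirantization: [manbaded] → [manbazed]
(2) Word-Final Devoicing: [manbazed] → [manbazet]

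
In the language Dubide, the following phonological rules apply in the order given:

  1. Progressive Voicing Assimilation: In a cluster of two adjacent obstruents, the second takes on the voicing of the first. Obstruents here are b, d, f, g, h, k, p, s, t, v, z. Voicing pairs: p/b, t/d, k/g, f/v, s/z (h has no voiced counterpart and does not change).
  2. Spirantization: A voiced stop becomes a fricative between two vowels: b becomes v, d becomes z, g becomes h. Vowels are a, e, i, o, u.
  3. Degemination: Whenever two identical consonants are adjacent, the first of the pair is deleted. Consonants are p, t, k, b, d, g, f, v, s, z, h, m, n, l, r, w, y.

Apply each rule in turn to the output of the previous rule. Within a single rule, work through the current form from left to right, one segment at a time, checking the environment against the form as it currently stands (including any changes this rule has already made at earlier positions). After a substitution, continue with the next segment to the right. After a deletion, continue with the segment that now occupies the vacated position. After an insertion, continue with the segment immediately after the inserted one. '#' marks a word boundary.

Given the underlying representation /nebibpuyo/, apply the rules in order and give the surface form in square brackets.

[nevibuyo]

1 Progressive Voicing Assimilation: [nebibpuyo] → [nebibbuyo]
2 Spirantization: [nebibbuyo] → [nevibbuyo]
3 Degemination: [nevibbuyo] → [nevibuyo]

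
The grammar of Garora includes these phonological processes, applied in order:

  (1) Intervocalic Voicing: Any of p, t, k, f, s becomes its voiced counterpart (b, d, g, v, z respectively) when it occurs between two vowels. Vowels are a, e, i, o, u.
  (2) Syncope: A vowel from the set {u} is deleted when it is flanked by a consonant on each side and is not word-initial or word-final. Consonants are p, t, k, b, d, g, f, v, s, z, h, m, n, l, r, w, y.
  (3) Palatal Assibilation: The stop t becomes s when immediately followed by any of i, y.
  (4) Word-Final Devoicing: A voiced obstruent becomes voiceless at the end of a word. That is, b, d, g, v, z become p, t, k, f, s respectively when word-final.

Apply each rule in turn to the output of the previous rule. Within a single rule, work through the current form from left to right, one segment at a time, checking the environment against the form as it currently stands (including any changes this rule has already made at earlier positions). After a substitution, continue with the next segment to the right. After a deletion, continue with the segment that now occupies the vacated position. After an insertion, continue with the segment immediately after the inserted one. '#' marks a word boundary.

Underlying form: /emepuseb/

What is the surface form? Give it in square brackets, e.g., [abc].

[emebzep]

(1) Intervocalic Voicing: [emepuseb] → [emebuzeb]
(2) Syncope: [emebuzeb] → [emebzeb]
(3) Palatal Assibilation: no change — [emebzeb]
(4) Word-Final Devoicing: [emebzeb] → [emebzep]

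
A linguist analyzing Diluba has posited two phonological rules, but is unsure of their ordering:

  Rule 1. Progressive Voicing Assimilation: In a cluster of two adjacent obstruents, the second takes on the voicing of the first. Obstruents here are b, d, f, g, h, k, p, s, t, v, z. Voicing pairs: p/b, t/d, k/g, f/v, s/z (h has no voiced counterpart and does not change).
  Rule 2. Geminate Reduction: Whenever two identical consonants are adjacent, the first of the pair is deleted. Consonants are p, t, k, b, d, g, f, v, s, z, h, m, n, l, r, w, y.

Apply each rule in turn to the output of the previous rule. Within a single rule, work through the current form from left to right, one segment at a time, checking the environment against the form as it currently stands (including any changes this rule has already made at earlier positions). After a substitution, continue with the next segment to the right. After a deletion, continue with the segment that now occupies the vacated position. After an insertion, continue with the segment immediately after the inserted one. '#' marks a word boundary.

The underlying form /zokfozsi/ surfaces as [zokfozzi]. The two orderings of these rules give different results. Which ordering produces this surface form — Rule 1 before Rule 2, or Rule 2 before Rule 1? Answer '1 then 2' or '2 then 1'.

2 then 1

Order 1 then 2:
  1 Progressive Voicing Assimilation: [zokfozsi] → [zokfozzi]
  2 Geminate Reduction: [zokfozzi] → [zokfozi]
  result: [zokfozi]
Order 2 then 1:
  2 Geminate Reduction: no change — [zokfozsi]
  1 Progressive Voicing Assimilation: [zokfozsi] → [zokfozzi]
  result: [zokfozzi]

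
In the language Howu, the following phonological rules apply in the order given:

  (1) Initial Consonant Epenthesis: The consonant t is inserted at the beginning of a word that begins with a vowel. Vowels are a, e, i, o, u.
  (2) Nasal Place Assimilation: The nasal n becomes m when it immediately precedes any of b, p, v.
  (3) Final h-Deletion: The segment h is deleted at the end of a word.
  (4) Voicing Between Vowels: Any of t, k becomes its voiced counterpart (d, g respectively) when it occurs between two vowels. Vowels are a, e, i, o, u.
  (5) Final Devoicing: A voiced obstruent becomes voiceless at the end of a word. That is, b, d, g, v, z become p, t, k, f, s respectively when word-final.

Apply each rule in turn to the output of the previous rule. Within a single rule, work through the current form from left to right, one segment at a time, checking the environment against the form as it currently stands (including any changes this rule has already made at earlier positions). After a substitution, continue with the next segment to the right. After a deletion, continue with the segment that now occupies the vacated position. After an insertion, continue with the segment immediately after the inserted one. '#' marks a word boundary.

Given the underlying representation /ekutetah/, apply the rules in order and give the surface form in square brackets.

(1) Initial Consonant Epenthesis: [ekutetah] → [tekutetah]
(2) Nasal Place Assimilation: no change — [tekutetah]
(3) Final h-Deletion: [tekutetah] → [tekuteta]
(4) Voicing Between Vowels: [tekuteta] → [tegudeda]
(5) Final Devoicing: no change — [tegudeda]

[tegudeda]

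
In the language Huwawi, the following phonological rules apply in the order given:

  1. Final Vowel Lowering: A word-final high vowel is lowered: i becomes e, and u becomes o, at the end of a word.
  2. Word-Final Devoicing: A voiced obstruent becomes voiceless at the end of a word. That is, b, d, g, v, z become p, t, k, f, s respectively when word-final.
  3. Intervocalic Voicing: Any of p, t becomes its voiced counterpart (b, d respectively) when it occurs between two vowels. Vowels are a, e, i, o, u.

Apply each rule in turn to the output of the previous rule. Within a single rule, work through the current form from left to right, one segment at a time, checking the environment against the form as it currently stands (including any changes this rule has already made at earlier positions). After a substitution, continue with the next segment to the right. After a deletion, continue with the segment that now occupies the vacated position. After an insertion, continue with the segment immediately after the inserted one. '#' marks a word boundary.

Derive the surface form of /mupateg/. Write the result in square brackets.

1 Final Vowel Lowering: no change — [mupateg]
2 Word-Final Devoicing: [mupateg] → [mupatek]
3 Intervocalic Voicing: [mupatek] → [mubadek]

[mubadek]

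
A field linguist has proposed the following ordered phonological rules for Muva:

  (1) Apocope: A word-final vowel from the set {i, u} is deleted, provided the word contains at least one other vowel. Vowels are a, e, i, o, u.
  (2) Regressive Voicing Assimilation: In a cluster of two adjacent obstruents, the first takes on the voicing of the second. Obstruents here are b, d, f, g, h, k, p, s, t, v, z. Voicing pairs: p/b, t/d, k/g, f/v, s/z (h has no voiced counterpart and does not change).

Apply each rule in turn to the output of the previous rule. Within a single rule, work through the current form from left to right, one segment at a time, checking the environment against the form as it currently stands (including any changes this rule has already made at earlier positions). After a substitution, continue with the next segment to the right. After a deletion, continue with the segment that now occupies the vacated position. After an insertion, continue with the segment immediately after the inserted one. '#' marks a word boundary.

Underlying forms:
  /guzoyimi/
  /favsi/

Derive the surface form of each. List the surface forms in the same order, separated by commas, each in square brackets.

/guzoyimi/:
  (1) Apocope: [guzoyimi] → [guzoyim]
  (2) Regressive Voicing Assimilation: no change — [guzoyim]
/favsi/:
  (1) Apocope: [favsi] → [favs]
  (2) Regressive Voicing Assimilation: [favs] → [fafs]

[guzoyim], [fafs]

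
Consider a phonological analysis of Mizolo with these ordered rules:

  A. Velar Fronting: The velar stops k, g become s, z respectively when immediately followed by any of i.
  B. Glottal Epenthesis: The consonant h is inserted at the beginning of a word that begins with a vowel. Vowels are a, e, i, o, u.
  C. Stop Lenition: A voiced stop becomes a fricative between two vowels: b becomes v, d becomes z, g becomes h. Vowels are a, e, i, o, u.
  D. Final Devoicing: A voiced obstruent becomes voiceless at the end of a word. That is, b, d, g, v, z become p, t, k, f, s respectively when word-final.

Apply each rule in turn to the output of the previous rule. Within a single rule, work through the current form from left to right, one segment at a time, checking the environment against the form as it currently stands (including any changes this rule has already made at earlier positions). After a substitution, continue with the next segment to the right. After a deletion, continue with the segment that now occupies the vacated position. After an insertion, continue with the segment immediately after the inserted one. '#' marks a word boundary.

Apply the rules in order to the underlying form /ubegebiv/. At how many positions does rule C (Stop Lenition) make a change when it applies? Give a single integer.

3

A Velar Fronting: no change — [ubegebiv]
B Glottal Epenthesis: [ubegebiv] → [hubegebiv]
C Stop Lenition: [hubegebiv] → [huveheviv]
D Final Devoicing: [huveheviv] → [huvehevif]
Rule C changed 3 position(s).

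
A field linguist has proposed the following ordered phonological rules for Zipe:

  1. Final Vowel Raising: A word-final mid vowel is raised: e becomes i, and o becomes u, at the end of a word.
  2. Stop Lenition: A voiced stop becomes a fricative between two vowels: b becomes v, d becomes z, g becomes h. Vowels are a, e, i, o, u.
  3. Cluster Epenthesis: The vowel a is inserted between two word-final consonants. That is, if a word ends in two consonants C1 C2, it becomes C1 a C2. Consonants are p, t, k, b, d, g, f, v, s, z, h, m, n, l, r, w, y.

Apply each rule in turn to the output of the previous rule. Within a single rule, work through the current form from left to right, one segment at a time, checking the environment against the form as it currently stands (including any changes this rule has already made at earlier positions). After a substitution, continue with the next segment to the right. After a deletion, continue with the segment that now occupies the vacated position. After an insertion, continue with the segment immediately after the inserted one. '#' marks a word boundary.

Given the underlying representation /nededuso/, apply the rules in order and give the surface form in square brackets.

[nezezusu]

1 Final Vowel Raising: [nededuso] → [nededusu]
2 Stop Lenition: [nededusu] → [nezezusu]
3 Cluster Epenthesis: no change — [nezezusu]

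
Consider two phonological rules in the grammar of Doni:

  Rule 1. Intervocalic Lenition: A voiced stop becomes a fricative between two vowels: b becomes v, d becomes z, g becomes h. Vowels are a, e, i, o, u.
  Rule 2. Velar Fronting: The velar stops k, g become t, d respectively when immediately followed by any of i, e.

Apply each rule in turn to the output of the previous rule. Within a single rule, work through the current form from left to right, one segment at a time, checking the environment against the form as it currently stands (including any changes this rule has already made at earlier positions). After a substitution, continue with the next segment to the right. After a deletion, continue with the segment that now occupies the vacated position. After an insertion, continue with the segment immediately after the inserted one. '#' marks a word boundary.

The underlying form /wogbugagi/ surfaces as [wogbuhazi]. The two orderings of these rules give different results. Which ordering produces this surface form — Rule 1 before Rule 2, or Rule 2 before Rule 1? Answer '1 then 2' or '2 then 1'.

2 then 1

Order 1 then 2:
  1 Intervocalic Lenition: [wogbugagi] → [wogbuhahi]
  2 Velar Fronting: no change — [wogbuhahi]
  result: [wogbuhahi]
Order 2 then 1:
  2 Velar Fronting: [wogbugagi] → [wogbugadi]
  1 Intervocalic Lenition: [wogbugadi] → [wogbuhazi]
  result: [wogbuhazi]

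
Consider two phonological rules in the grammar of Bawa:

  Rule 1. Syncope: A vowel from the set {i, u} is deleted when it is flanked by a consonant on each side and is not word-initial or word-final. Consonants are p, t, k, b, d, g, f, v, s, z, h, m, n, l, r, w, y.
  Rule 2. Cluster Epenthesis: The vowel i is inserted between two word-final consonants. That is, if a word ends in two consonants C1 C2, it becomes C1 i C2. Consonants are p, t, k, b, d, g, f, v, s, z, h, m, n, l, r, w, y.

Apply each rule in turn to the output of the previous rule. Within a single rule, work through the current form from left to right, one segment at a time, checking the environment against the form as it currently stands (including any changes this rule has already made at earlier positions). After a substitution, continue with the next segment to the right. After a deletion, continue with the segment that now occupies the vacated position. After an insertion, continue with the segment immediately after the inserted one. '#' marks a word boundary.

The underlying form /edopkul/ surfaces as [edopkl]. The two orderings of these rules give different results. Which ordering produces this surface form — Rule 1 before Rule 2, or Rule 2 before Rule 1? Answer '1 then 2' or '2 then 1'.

2 then 1

Order 1 then 2:
  1 Syncope: [edopkul] → [edopkl]
  2 Cluster Epenthesis: [edopkl] → [edopkil]
  result: [edopkil]
Order 2 then 1:
  2 Cluster Epenthesis: no change — [edopkul]
  1 Syncope: [edopkul] → [edopkl]
  result: [edopkl]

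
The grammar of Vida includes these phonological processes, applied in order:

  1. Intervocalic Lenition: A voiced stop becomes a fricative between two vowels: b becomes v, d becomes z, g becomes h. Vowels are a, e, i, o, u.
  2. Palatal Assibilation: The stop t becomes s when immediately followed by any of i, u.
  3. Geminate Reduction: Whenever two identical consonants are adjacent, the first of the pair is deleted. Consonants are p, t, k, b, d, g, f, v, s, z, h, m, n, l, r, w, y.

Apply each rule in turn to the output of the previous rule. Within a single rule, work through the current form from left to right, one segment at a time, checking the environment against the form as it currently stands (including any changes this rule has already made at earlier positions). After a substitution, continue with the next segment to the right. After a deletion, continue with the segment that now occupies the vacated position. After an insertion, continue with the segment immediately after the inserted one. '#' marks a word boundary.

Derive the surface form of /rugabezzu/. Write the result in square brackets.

[ruhavezu]

1 Intervocalic Lenition: [rugabezzu] → [ruhavezzu]
2 Palatal Assibilation: no change — [ruhavezzu]
3 Geminate Reduction: [ruhavezzu] → [ruhavezu]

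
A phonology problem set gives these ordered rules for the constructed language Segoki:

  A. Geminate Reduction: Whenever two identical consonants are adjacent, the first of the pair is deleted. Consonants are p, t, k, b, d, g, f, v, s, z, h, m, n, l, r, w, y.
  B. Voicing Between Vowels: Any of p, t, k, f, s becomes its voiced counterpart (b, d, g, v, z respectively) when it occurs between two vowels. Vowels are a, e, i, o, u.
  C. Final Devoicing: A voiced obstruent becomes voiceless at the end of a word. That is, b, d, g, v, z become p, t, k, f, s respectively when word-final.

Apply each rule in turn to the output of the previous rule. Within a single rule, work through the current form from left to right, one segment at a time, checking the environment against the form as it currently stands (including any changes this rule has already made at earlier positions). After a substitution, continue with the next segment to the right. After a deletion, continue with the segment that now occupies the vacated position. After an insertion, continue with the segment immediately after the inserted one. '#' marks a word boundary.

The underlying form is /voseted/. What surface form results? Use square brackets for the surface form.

A Geminate Reduction: no change — [voseted]
B Voicing Between Vowels: [voseted] → [vozeded]
C Final Devoicing: [vozeded] → [vozedet]

[vozedet]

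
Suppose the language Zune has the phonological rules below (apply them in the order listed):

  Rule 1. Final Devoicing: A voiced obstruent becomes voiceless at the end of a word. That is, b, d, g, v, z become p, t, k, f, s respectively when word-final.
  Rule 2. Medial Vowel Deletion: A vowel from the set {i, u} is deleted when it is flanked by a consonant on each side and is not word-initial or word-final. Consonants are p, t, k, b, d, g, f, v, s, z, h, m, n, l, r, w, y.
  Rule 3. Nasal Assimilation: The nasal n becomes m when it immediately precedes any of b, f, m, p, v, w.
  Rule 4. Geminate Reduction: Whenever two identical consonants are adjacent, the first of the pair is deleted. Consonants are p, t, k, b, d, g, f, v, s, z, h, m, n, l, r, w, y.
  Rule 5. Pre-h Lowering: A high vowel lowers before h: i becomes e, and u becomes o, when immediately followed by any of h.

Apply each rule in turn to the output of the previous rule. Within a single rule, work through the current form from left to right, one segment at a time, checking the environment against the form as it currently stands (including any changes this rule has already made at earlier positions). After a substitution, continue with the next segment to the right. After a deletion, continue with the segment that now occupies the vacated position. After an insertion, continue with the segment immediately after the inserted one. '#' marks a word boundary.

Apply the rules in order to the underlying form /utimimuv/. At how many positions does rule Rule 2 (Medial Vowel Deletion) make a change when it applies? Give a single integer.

Rule 1 Final Devoicing: [utimimuv] → [utimimuf]
Rule 2 Medial Vowel Deletion: [utimimuf] → [utmmf]
Rule 3 Nasal Assimilation: no change — [utmmf]
Rule 4 Geminate Reduction: [utmmf] → [utmf]
Rule 5 Pre-h Lowering: no change — [utmf]
Rule Rule 2 changed 3 position(s).

3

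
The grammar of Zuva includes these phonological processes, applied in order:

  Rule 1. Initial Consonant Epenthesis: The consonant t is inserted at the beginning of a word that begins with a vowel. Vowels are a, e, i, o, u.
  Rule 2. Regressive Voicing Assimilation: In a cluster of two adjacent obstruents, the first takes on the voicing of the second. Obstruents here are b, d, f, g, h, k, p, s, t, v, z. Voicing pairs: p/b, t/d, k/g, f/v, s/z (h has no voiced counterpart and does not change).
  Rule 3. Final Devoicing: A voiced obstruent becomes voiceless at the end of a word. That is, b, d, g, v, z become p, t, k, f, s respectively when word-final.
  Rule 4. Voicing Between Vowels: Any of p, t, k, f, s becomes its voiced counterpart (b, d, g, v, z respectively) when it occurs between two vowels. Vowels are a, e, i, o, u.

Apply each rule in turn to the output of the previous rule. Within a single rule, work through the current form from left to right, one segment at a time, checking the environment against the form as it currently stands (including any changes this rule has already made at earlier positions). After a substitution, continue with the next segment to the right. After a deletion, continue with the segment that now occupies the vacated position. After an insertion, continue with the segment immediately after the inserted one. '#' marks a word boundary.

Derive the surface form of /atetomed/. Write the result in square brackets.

[tadedomet]

Rule 1 Initial Consonant Epenthesis: [atetomed] → [tatetomed]
Rule 2 Regressive Voicing Assimilation: no change — [tatetomed]
Rule 3 Final Devoicing: [tatetomed] → [tatetomet]
Rule 4 Voicing Between Vowels: [tatetomet] → [tadedomet]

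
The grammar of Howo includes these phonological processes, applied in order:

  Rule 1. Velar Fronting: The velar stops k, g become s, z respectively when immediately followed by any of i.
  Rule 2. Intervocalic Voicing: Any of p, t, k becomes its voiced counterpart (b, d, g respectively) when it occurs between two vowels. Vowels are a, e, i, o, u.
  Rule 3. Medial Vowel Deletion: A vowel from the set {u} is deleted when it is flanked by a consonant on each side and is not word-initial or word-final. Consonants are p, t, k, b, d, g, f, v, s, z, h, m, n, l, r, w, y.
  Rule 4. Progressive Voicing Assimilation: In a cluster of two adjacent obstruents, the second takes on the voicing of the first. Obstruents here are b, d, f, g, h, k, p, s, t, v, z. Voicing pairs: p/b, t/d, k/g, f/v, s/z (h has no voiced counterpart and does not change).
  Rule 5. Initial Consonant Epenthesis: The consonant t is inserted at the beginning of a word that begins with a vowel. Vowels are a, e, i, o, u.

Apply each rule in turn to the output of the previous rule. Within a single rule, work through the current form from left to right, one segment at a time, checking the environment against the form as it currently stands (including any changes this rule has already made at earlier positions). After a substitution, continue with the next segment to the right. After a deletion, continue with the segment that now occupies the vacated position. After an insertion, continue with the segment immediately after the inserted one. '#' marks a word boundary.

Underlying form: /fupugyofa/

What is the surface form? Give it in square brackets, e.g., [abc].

[fpkyofa]

Rule 1 Velar Fronting: no change — [fupugyofa]
Rule 2 Intervocalic Voicing: [fupugyofa] → [fubugyofa]
Rule 3 Medial Vowel Deletion: [fubugyofa] → [fbgyofa]
Rule 4 Progressive Voicing Assimilation: [fbgyofa] → [fpkyofa]
Rule 5 Initial Consonant Epenthesis: no change — [fpkyofa]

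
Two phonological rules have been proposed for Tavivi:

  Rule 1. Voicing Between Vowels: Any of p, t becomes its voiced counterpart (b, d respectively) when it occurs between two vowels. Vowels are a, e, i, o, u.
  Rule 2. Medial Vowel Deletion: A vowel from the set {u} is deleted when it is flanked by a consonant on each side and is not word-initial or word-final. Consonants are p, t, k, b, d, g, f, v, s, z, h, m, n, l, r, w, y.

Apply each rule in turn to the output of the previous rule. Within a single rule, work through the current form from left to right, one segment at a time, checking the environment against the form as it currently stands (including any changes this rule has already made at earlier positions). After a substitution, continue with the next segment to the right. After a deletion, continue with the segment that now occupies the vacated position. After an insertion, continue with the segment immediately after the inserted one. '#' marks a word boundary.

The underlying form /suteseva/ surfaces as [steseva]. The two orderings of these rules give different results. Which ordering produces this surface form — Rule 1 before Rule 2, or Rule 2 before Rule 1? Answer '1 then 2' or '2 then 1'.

Order 1 then 2:
  1 Voicing Between Vowels: [suteseva] → [sudeseva]
  2 Medial Vowel Deletion: [sudeseva] → [sdeseva]
  result: [sdeseva]
Order 2 then 1:
  2 Medial Vowel Deletion: [suteseva] → [steseva]
  1 Voicing Between Vowels: no change — [steseva]
  result: [steseva]

2 then 1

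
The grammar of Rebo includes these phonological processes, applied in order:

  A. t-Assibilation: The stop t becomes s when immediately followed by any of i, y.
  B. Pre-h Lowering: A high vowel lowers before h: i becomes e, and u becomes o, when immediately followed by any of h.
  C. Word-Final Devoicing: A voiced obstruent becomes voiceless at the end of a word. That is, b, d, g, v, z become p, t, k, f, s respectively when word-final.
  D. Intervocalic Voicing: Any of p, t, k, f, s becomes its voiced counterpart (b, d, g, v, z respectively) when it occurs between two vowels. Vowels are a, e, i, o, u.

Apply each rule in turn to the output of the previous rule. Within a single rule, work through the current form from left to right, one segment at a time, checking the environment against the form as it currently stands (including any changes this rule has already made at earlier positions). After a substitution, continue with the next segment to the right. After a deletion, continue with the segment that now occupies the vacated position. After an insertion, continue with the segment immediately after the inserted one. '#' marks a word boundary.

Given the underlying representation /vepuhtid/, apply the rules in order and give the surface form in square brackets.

A t-Assibilation: [vepuhtid] → [vepuhsid]
B Pre-h Lowering: [vepuhsid] → [vepohsid]
C Word-Final Devoicing: [vepohsid] → [vepohsit]
D Intervocalic Voicing: [vepohsit] → [vebohsit]

[vebohsit]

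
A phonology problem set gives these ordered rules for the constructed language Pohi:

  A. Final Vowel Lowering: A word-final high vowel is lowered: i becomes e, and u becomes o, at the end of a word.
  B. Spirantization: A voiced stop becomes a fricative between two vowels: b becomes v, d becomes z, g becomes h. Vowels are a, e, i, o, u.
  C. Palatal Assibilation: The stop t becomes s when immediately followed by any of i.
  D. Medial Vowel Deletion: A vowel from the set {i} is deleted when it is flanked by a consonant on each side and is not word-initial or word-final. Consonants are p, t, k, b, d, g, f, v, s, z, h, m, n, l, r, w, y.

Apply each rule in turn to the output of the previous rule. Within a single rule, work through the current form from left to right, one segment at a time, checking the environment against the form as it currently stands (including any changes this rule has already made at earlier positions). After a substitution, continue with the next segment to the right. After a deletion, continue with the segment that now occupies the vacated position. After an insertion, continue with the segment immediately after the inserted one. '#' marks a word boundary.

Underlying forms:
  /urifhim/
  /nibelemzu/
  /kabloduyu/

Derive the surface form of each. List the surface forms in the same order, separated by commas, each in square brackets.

[urfhm], [nvelemzo], [kablozuyo]

/urifhim/:
  A Final Vowel Lowering: no change — [urifhim]
  B Spirantization: no change — [urifhim]
  C Palatal Assibilation: no change — [urifhim]
  D Medial Vowel Deletion: [urifhim] → [urfhm]
/nibelemzu/:
  A Final Vowel Lowering: [nibelemzu] → [nibelemzo]
  B Spirantization: [nibelemzo] → [nivelemzo]
  C Palatal Assibilation: no change — [nivelemzo]
  D Medial Vowel Deletion: [nivelemzo] → [nvelemzo]
/kabloduyu/:
  A Final Vowel Lowering: [kabloduyu] → [kabloduyo]
  B Spirantization: [kabloduyo] → [kablozuyo]
  C Palatal Assibilation: no change — [kablozuyo]
  D Medial Vowel Deletion: no change — [kablozuyo]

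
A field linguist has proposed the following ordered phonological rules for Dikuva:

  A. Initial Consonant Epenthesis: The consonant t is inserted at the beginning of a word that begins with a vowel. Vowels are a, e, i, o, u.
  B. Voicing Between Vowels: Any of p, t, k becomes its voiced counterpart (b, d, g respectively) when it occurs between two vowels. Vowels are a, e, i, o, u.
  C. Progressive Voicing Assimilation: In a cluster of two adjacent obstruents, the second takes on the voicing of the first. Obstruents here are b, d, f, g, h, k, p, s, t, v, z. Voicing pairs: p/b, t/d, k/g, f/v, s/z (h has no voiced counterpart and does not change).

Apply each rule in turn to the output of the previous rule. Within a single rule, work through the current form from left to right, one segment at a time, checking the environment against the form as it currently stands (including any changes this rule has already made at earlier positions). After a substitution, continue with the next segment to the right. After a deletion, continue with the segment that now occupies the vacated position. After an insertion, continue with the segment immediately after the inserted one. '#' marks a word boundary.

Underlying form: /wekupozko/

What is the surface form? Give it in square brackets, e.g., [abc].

A Initial Consonant Epenthesis: no change — [wekupozko]
B Voicing Between Vowels: [wekupozko] → [wegubozko]
C Progressive Voicing Assimilation: [wegubozko] → [wegubozgo]

[wegubozgo]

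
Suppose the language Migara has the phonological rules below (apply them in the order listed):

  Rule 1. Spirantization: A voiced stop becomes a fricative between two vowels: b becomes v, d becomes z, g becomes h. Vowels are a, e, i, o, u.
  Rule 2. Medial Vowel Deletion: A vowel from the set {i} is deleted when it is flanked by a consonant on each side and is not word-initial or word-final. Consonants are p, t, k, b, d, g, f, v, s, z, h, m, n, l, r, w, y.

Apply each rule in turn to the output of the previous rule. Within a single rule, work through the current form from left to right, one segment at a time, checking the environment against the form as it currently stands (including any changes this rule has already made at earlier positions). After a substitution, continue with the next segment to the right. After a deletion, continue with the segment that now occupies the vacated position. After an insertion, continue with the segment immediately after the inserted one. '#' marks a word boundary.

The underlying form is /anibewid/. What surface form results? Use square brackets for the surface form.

Rule 1 Spirantization: [anibewid] → [anivewid]
Rule 2 Medial Vowel Deletion: [anivewid] → [anvewd]

[anvewd]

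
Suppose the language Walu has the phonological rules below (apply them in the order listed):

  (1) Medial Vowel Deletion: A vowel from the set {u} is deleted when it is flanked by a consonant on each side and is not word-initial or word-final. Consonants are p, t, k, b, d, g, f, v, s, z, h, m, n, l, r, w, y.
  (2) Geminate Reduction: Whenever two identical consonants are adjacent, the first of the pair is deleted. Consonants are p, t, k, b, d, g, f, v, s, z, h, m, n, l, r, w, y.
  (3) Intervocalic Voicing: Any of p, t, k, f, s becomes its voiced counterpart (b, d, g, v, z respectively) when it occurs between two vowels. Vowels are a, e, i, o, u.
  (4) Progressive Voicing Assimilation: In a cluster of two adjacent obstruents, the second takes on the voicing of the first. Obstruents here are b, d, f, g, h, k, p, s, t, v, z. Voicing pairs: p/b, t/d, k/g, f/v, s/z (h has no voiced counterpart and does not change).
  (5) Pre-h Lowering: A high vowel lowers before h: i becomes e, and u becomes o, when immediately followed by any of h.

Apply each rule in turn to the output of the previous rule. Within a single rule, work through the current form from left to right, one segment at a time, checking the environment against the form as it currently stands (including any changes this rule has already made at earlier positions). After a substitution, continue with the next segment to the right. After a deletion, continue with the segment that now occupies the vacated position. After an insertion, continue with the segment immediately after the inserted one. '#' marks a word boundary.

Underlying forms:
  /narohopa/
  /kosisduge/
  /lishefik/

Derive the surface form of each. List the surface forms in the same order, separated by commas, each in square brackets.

[narohoba], [kozistke], [lishevik]

/narohopa/:
  (1) Medial Vowel Deletion: no change — [narohopa]
  (2) Geminate Reduction: no change — [narohopa]
  (3) Intervocalic Voicing: [narohopa] → [narohoba]
  (4) Progressive Voicing Assimilation: no change — [narohoba]
  (5) Pre-h Lowering: no change — [narohoba]
/kosisduge/:
  (1) Medial Vowel Deletion: [kosisduge] → [kosisdge]
  (2) Geminate Reduction: no change — [kosisdge]
  (3) Intervocalic Voicing: [kosisdge] → [kozisdge]
  (4) Progressive Voicing Assimilation: [kozisdge] → [kozistke]
  (5) Pre-h Lowering: no change — [kozistke]
/lishefik/:
  (1) Medial Vowel Deletion: no change — [lishefik]
  (2) Geminate Reduction: no change — [lishefik]
  (3) Intervocalic Voicing: [lishefik] → [lishevik]
  (4) Progressive Voicing Assimilation: no change — [lishevik]
  (5) Pre-h Lowering: no change — [lishevik]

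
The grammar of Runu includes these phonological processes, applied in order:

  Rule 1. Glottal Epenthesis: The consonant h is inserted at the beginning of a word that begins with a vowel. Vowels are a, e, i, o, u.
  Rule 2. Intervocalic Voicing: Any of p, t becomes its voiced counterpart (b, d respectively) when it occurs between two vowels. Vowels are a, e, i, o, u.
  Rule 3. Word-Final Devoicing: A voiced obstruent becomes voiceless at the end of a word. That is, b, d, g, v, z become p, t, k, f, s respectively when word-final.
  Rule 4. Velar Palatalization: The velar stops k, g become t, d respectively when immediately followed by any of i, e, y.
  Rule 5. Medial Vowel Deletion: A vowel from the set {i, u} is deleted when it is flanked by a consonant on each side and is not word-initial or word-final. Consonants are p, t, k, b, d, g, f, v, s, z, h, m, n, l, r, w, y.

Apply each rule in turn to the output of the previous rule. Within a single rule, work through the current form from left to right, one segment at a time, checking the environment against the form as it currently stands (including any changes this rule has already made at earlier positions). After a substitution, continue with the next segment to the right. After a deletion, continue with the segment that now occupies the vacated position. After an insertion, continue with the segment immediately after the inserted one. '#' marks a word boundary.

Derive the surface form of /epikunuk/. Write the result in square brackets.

[hebknk]

Rule 1 Glottal Epenthesis: [epikunuk] → [hepikunuk]
Rule 2 Intervocalic Voicing: [hepikunuk] → [hebikunuk]
Rule 3 Word-Final Devoicing: no change — [hebikunuk]
Rule 4 Velar Palatalization: no change — [hebikunuk]
Rule 5 Medial Vowel Deletion: [hebikunuk] → [hebknk]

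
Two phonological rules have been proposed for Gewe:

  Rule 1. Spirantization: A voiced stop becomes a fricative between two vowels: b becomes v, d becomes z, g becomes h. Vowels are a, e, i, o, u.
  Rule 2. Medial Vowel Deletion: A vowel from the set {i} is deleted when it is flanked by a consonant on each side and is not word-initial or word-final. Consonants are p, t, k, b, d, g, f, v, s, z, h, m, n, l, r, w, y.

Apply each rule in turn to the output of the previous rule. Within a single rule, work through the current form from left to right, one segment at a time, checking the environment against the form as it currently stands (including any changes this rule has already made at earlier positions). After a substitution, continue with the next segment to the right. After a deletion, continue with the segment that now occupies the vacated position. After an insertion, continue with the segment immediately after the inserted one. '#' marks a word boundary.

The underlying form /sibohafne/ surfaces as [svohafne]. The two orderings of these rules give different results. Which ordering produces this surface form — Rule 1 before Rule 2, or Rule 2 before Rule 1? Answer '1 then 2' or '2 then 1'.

Order 1 then 2:
  1 Spirantization: [sibohafne] → [sivohafne]
  2 Medial Vowel Deletion: [sivohafne] → [svohafne]
  result: [svohafne]
Order 2 then 1:
  2 Medial Vowel Deletion: [sibohafne] → [sbohafne]
  1 Spirantization: no change — [sbohafne]
  result: [sbohafne]

1 then 2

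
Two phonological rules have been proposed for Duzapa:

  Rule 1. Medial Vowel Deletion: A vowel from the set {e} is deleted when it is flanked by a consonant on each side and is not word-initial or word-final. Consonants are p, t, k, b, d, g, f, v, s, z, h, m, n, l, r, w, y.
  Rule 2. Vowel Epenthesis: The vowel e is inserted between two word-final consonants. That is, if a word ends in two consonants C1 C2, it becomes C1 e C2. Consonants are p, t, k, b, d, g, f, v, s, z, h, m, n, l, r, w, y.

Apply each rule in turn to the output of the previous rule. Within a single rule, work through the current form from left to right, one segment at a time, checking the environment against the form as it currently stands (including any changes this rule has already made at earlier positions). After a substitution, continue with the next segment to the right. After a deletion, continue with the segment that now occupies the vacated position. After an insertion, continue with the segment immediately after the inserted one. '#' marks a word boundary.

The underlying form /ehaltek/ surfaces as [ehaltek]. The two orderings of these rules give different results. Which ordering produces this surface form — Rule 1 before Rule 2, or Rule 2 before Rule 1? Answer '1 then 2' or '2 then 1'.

Order 1 then 2:
  1 Medial Vowel Deletion: [ehaltek] → [ehaltk]
  2 Vowel Epenthesis: [ehaltk] → [ehaltek]
  result: [ehaltek]
Order 2 then 1:
  2 Vowel Epenthesis: no change — [ehaltek]
  1 Medial Vowel Deletion: [ehaltek] → [ehaltk]
  result: [ehaltk]

1 then 2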